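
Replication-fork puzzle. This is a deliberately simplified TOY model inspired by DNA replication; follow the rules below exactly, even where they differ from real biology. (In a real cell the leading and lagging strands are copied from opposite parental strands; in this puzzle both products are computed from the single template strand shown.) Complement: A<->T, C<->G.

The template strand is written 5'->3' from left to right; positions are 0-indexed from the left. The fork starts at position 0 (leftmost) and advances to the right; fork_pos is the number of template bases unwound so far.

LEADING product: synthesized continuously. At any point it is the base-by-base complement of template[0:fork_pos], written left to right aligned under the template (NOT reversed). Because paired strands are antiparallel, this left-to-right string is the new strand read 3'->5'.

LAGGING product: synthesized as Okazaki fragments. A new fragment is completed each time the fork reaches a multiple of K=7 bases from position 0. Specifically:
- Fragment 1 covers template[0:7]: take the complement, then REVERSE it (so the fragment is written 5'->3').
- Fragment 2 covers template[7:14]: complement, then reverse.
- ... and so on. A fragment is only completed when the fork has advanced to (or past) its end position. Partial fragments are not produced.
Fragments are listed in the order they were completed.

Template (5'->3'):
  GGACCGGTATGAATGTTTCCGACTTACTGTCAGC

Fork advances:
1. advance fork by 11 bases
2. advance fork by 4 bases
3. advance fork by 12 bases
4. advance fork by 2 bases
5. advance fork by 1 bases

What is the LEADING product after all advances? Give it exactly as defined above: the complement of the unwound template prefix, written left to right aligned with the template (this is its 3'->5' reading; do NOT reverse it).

Answer: CCTGGCCATACTTACAAAGGCTGAATGACA

Derivation:
Step 1: advance 11 -> fork_pos = 0 + 11 = 11.
Step 2: advance 4 -> fork_pos = 11 + 4 = 15.
Step 3: advance 12 -> fork_pos = 15 + 12 = 27.
Step 4: advance 2 -> fork_pos = 27 + 2 = 29.
Step 5: advance 1 -> fork_pos = 29 + 1 = 30.
Unwound prefix: template[0:30] = GGACCGGTATGAATGTTTCCGACTTACTGT
Complement it base by base (A<->T, C<->G), keeping left-to-right order:
  [0:5] GGACC -> CCTGG
  [5:10] GGTAT -> CCATA
  [10:15] GAATG -> CTTAC
  [15:20] TTTCC -> AAAGG
  [20:25] GACTT -> CTGAA
  [25:30] ACTGT -> TGACA
Concatenate: CCTGGCCATACTTACAAAGGCTGAATGACA (length 30; written aligned with the template, i.e. 3'->5').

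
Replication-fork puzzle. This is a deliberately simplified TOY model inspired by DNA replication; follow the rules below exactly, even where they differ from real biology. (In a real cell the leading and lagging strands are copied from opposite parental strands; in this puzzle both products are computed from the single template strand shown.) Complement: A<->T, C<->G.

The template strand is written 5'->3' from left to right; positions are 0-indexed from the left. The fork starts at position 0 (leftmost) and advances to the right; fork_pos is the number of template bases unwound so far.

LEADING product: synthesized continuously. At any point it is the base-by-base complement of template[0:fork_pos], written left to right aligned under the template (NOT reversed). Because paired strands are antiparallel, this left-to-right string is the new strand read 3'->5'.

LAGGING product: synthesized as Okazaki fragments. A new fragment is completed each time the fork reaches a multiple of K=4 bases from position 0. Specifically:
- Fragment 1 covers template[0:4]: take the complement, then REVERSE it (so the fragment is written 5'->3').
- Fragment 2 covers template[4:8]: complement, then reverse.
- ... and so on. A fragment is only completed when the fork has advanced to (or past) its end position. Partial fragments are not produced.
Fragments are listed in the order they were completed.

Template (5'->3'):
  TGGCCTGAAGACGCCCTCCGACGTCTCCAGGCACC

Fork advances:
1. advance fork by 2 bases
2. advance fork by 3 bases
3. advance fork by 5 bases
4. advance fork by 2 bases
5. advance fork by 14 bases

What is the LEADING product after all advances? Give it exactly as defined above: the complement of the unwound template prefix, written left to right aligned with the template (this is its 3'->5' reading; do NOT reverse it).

Answer: ACCGGACTTCTGCGGGAGGCTGCAGA

Derivation:
Step 1: advance 2 -> fork_pos = 0 + 2 = 2.
Step 2: advance 3 -> fork_pos = 2 + 3 = 5.
Step 3: advance 5 -> fork_pos = 5 + 5 = 10.
Step 4: advance 2 -> fork_pos = 10 + 2 = 12.
Step 5: advance 14 -> fork_pos = 12 + 14 = 26.
Unwound prefix: template[0:26] = TGGCCTGAAGACGCCCTCCGACGTCT
Complement it base by base (A<->T, C<->G), keeping left-to-right order:
  [0:5] TGGCC -> ACCGG
  [5:10] TGAAG -> ACTTC
  [10:15] ACGCC -> TGCGG
  [15:20] CTCCG -> GAGGC
  [20:25] ACGTC -> TGCAG
  [25:26] T -> A
Concatenate: ACCGGACTTCTGCGGGAGGCTGCAGA (length 26; written aligned with the template, i.e. 3'->5').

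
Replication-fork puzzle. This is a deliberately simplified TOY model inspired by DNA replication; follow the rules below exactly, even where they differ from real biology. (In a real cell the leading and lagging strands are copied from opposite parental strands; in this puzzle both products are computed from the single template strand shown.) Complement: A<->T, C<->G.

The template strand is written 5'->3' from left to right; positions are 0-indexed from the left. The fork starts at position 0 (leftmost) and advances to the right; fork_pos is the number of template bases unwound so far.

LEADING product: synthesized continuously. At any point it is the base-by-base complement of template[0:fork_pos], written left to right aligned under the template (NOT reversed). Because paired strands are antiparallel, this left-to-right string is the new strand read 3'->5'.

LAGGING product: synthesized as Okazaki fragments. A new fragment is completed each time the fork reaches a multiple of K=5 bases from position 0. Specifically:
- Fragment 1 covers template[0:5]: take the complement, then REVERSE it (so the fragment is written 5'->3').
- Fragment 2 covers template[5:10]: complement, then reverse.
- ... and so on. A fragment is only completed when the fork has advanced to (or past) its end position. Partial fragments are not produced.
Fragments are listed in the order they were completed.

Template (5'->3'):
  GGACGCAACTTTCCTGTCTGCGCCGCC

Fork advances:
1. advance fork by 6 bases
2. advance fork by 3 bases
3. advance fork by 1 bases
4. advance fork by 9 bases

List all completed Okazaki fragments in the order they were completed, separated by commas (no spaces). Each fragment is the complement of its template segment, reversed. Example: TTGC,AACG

Answer: CGTCC,AGTTG,AGGAA

Derivation:
Step 1: advance 6 -> fork_pos = 0 + 6 = 6. Reached multiple(s) of 5: 5 -> fragment 1 completed (1 total).
Step 2: advance 3 -> fork_pos = 6 + 3 = 9. Next multiple of 5 is 10 (not reached); still 1 fragment(s).
Step 3: advance 1 -> fork_pos = 9 + 1 = 10. Reached multiple(s) of 5: 10 -> fragment 2 completed (2 total).
Step 4: advance 9 -> fork_pos = 10 + 9 = 19. Reached multiple(s) of 5: 15 -> fragment 3 completed (3 total).
Final fork_pos = 19, so 3 fragment(s) are complete. Build each: template segment -> complement -> reverse.
Fragment 1: template[0:5] = GGACG -> complement CCTGC -> reversed CGTCC
Fragment 2: template[5:10] = CAACT -> complement GTTGA -> reversed AGTTG
Fragment 3: template[10:15] = TTCCT -> complement AAGGA -> reversed AGGAA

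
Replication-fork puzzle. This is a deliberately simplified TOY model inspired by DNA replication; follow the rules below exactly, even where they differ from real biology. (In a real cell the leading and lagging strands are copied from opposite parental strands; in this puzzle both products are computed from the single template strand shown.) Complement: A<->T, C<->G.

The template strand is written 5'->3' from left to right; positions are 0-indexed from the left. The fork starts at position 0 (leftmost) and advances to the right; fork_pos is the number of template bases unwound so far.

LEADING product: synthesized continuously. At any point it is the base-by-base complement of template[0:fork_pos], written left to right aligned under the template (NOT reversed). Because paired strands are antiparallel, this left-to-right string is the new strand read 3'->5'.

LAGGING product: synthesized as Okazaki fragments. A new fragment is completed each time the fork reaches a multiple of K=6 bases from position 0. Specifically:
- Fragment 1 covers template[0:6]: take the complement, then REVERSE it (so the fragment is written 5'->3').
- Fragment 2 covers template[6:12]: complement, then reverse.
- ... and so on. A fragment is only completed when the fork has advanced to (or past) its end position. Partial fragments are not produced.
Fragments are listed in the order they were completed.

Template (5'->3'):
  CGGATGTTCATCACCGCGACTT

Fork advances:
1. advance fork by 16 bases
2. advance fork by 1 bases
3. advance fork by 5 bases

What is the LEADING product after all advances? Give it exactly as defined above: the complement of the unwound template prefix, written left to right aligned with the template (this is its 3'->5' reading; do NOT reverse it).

Step 1: advance 16 -> fork_pos = 0 + 16 = 16.
Step 2: advance 1 -> fork_pos = 16 + 1 = 17.
Step 3: advance 5 -> fork_pos = 17 + 5 = 22.
Unwound prefix: template[0:22] = CGGATGTTCATCACCGCGACTT
Complement it base by base (A<->T, C<->G), keeping left-to-right order:
  [0:5] CGGAT -> GCCTA
  [5:10] GTTCA -> CAAGT
  [10:15] TCACC -> AGTGG
  [15:20] GCGAC -> CGCTG
  [20:22] TT -> AA
Concatenate: GCCTACAAGTAGTGGCGCTGAA (length 22; written aligned with the template, i.e. 3'->5').

Answer: GCCTACAAGTAGTGGCGCTGAA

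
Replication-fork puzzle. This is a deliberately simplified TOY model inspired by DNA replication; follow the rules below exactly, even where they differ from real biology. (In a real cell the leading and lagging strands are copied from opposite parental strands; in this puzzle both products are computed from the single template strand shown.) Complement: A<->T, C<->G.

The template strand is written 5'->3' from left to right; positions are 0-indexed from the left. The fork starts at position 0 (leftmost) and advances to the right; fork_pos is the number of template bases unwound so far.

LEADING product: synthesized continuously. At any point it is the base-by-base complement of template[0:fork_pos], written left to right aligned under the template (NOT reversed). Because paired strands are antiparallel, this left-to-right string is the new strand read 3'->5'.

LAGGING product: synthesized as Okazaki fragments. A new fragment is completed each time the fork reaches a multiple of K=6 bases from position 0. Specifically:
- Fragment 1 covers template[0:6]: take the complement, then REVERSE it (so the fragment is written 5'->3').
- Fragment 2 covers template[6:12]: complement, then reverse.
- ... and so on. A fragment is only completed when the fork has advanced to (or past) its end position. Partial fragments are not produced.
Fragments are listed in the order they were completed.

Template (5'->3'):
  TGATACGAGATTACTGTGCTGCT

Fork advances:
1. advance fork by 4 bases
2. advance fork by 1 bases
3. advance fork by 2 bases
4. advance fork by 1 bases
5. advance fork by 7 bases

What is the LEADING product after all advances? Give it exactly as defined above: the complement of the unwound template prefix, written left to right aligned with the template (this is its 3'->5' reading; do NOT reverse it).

Answer: ACTATGCTCTAATGA

Derivation:
Step 1: advance 4 -> fork_pos = 0 + 4 = 4.
Step 2: advance 1 -> fork_pos = 4 + 1 = 5.
Step 3: advance 2 -> fork_pos = 5 + 2 = 7.
Step 4: advance 1 -> fork_pos = 7 + 1 = 8.
Step 5: advance 7 -> fork_pos = 8 + 7 = 15.
Unwound prefix: template[0:15] = TGATACGAGATTACT
Complement it base by base (A<->T, C<->G), keeping left-to-right order:
  [0:5] TGATA -> ACTAT
  [5:10] CGAGA -> GCTCT
  [10:15] TTACT -> AATGA
Concatenate: ACTATGCTCTAATGA (length 15; written aligned with the template, i.e. 3'->5').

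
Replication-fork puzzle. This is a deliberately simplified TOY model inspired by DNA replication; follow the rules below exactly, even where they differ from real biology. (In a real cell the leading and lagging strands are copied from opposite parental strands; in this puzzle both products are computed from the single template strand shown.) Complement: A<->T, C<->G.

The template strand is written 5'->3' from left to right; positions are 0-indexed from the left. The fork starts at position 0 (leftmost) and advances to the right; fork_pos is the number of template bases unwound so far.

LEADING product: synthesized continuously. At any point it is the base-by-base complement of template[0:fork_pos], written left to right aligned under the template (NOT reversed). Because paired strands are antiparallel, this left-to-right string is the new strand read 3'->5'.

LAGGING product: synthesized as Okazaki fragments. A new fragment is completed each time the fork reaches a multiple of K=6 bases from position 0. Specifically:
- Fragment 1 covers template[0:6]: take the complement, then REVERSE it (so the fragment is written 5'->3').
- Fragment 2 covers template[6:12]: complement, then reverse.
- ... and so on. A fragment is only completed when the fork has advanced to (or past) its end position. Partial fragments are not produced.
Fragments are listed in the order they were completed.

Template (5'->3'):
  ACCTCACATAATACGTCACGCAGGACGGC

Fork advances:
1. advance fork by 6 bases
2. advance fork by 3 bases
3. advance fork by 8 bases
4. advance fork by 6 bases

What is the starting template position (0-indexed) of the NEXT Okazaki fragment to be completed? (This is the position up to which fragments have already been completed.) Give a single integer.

Step 1: advance 6 -> fork_pos = 0 + 6 = 6. Reached multiple(s) of 6: 6 -> fragment 1 completed (1 total).
Step 2: advance 3 -> fork_pos = 6 + 3 = 9. Next multiple of 6 is 12 (not reached); still 1 fragment(s).
Step 3: advance 8 -> fork_pos = 9 + 8 = 17. Reached multiple(s) of 6: 12 -> fragment 2 completed (2 total).
Step 4: advance 6 -> fork_pos = 17 + 6 = 23. Reached multiple(s) of 6: 18 -> fragment 3 completed (3 total).
3 fragment(s) completed, covering template[0:18] (3 x 6 = 18). The next fragment, fragment 4, covers template[18:24], so it starts at position 18.

Answer: 18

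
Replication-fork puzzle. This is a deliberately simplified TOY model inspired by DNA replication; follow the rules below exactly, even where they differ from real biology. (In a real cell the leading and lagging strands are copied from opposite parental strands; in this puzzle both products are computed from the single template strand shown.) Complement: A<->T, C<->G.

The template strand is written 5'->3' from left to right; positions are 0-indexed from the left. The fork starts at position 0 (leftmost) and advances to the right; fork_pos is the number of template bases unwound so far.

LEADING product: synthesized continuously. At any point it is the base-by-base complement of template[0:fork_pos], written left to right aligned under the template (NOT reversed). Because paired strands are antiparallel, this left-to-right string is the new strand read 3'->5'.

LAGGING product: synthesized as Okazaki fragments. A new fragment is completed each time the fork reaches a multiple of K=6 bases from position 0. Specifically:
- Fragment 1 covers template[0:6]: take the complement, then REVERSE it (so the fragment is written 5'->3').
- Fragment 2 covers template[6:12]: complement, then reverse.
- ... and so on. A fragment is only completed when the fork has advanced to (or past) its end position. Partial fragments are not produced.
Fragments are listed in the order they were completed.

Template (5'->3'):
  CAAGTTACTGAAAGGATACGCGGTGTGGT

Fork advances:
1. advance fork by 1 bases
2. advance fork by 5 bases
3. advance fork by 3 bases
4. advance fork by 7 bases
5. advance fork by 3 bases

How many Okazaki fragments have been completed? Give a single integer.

Step 1: advance 1 -> fork_pos = 0 + 1 = 1. Next multiple of 6 is 6 (not reached); still 0 fragment(s).
Step 2: advance 5 -> fork_pos = 1 + 5 = 6. Reached multiple(s) of 6: 6 -> fragment 1 completed (1 total).
Step 3: advance 3 -> fork_pos = 6 + 3 = 9. Next multiple of 6 is 12 (not reached); still 1 fragment(s).
Step 4: advance 7 -> fork_pos = 9 + 7 = 16. Reached multiple(s) of 6: 12 -> fragment 2 completed (2 total).
Step 5: advance 3 -> fork_pos = 16 + 3 = 19. Reached multiple(s) of 6: 18 -> fragment 3 completed (3 total).
Check: final fork_pos = 19; the multiples of 6 that are <= 19 are 6..18 -> 19 // 6 = 3 completed fragment(s).

Answer: 3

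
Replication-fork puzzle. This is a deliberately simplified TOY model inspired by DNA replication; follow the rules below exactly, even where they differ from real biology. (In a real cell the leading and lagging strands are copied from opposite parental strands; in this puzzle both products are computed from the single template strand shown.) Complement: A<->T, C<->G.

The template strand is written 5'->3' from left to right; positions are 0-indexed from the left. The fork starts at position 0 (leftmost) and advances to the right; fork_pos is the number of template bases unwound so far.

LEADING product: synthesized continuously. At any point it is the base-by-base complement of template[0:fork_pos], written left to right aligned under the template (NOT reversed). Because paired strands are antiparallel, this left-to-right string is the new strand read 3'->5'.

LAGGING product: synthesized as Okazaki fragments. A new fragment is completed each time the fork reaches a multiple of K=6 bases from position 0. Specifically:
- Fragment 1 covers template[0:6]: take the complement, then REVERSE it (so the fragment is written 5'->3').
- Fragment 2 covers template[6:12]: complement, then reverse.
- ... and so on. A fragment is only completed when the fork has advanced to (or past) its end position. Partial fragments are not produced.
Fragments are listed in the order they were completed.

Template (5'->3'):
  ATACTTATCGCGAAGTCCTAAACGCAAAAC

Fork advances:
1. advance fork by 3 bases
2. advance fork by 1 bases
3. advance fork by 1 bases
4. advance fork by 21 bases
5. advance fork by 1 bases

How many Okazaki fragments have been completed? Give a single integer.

Step 1: advance 3 -> fork_pos = 0 + 3 = 3. Next multiple of 6 is 6 (not reached); still 0 fragment(s).
Step 2: advance 1 -> fork_pos = 3 + 1 = 4. Next multiple of 6 is 6 (not reached); still 0 fragment(s).
Step 3: advance 1 -> fork_pos = 4 + 1 = 5. Next multiple of 6 is 6 (not reached); still 0 fragment(s).
Step 4: advance 21 -> fork_pos = 5 + 21 = 26. Reached multiple(s) of 6: 6, 12, 18, 24 -> fragments 1-4 completed (4 total).
Step 5: advance 1 -> fork_pos = 26 + 1 = 27. Next multiple of 6 is 30 (not reached); still 4 fragment(s).
Check: final fork_pos = 27; the multiples of 6 that are <= 27 are 6..24 -> 27 // 6 = 4 completed fragment(s).

Answer: 4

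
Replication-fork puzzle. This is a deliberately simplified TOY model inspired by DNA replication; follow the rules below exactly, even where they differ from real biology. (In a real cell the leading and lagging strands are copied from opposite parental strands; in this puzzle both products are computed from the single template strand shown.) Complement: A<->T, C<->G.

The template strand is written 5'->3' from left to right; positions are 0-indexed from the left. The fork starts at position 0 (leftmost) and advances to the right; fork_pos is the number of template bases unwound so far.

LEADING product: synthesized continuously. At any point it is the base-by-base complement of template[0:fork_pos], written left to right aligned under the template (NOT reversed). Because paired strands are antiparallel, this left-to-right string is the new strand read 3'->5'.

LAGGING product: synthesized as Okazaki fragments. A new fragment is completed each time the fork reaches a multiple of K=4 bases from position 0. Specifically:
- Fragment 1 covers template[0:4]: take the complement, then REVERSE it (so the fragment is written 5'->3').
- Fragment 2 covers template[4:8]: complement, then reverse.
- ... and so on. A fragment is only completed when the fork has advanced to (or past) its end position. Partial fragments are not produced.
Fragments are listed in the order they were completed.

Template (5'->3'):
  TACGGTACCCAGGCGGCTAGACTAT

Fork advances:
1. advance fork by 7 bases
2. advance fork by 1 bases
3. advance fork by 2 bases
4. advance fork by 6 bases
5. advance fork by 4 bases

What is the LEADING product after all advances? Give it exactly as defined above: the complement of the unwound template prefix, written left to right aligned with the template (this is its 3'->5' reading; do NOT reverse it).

Step 1: advance 7 -> fork_pos = 0 + 7 = 7.
Step 2: advance 1 -> fork_pos = 7 + 1 = 8.
Step 3: advance 2 -> fork_pos = 8 + 2 = 10.
Step 4: advance 6 -> fork_pos = 10 + 6 = 16.
Step 5: advance 4 -> fork_pos = 16 + 4 = 20.
Unwound prefix: template[0:20] = TACGGTACCCAGGCGGCTAG
Complement it base by base (A<->T, C<->G), keeping left-to-right order:
  [0:5] TACGG -> ATGCC
  [5:10] TACCC -> ATGGG
  [10:15] AGGCG -> TCCGC
  [15:20] GCTAG -> CGATC
Concatenate: ATGCCATGGGTCCGCCGATC (length 20; written aligned with the template, i.e. 3'->5').

Answer: ATGCCATGGGTCCGCCGATC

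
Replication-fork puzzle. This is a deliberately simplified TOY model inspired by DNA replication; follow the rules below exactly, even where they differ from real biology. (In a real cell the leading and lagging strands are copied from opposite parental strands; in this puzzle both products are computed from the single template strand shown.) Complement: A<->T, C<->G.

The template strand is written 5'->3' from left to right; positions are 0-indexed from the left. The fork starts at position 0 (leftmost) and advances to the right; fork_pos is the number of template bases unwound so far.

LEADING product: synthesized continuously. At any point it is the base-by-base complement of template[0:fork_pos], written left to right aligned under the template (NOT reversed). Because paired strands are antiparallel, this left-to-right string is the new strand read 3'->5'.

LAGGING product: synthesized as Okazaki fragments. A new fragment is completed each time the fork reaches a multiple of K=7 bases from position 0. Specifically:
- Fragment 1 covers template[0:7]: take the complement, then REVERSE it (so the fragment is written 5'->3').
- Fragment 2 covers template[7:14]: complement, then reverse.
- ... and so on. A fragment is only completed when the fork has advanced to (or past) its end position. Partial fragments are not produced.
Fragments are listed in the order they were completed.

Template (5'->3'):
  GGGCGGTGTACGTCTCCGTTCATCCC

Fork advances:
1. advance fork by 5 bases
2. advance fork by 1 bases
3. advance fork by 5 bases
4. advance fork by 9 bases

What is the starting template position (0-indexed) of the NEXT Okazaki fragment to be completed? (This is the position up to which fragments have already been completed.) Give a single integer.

Step 1: advance 5 -> fork_pos = 0 + 5 = 5. Next multiple of 7 is 7 (not reached); still 0 fragment(s).
Step 2: advance 1 -> fork_pos = 5 + 1 = 6. Next multiple of 7 is 7 (not reached); still 0 fragment(s).
Step 3: advance 5 -> fork_pos = 6 + 5 = 11. Reached multiple(s) of 7: 7 -> fragment 1 completed (1 total).
Step 4: advance 9 -> fork_pos = 11 + 9 = 20. Reached multiple(s) of 7: 14 -> fragment 2 completed (2 total).
2 fragment(s) completed, covering template[0:14] (2 x 7 = 14). The next fragment, fragment 3, covers template[14:21], so it starts at position 14.

Answer: 14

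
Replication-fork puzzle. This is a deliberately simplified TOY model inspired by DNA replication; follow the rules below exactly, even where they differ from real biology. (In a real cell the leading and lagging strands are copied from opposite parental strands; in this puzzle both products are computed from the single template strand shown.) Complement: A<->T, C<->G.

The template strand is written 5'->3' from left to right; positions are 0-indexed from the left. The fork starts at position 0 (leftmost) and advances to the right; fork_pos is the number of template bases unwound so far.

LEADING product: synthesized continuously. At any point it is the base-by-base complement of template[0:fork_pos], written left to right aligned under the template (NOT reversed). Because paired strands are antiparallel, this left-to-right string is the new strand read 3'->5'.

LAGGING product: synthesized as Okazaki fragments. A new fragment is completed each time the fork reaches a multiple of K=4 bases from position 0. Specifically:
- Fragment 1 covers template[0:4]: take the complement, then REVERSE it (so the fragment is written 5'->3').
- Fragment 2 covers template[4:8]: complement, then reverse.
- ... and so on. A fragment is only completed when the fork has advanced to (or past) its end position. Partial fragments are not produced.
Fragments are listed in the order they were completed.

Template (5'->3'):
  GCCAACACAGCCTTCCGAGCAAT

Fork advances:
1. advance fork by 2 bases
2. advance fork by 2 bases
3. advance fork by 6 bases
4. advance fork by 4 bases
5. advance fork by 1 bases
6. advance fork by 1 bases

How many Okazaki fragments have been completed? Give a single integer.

Step 1: advance 2 -> fork_pos = 0 + 2 = 2. Next multiple of 4 is 4 (not reached); still 0 fragment(s).
Step 2: advance 2 -> fork_pos = 2 + 2 = 4. Reached multiple(s) of 4: 4 -> fragment 1 completed (1 total).
Step 3: advance 6 -> fork_pos = 4 + 6 = 10. Reached multiple(s) of 4: 8 -> fragment 2 completed (2 total).
Step 4: advance 4 -> fork_pos = 10 + 4 = 14. Reached multiple(s) of 4: 12 -> fragment 3 completed (3 total).
Step 5: advance 1 -> fork_pos = 14 + 1 = 15. Next multiple of 4 is 16 (not reached); still 3 fragment(s).
Step 6: advance 1 -> fork_pos = 15 + 1 = 16. Reached multiple(s) of 4: 16 -> fragment 4 completed (4 total).
Check: final fork_pos = 16; the multiples of 4 that are <= 16 are 4..16 -> 16 // 4 = 4 completed fragment(s).

Answer: 4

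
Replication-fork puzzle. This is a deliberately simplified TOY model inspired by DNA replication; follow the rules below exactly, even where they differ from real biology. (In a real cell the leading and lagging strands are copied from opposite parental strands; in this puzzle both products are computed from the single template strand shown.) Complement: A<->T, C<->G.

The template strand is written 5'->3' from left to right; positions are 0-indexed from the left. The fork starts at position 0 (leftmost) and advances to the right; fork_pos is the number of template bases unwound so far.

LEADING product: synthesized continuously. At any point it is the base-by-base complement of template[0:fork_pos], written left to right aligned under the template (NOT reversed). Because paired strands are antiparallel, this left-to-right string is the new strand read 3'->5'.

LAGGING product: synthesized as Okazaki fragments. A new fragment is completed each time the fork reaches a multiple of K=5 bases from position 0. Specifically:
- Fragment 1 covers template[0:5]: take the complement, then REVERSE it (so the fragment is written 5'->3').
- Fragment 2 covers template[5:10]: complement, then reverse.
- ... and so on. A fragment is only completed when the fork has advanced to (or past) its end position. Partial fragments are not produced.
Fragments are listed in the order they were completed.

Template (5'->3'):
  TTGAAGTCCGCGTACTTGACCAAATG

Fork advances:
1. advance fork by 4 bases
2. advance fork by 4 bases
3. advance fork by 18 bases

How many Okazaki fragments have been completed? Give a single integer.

Step 1: advance 4 -> fork_pos = 0 + 4 = 4. Next multiple of 5 is 5 (not reached); still 0 fragment(s).
Step 2: advance 4 -> fork_pos = 4 + 4 = 8. Reached multiple(s) of 5: 5 -> fragment 1 completed (1 total).
Step 3: advance 18 -> fork_pos = 8 + 18 = 26. Reached multiple(s) of 5: 10, 15, 20, 25 -> fragments 2-5 completed (5 total).
Check: final fork_pos = 26; the multiples of 5 that are <= 26 are 5..25 -> 26 // 5 = 5 completed fragment(s).

Answer: 5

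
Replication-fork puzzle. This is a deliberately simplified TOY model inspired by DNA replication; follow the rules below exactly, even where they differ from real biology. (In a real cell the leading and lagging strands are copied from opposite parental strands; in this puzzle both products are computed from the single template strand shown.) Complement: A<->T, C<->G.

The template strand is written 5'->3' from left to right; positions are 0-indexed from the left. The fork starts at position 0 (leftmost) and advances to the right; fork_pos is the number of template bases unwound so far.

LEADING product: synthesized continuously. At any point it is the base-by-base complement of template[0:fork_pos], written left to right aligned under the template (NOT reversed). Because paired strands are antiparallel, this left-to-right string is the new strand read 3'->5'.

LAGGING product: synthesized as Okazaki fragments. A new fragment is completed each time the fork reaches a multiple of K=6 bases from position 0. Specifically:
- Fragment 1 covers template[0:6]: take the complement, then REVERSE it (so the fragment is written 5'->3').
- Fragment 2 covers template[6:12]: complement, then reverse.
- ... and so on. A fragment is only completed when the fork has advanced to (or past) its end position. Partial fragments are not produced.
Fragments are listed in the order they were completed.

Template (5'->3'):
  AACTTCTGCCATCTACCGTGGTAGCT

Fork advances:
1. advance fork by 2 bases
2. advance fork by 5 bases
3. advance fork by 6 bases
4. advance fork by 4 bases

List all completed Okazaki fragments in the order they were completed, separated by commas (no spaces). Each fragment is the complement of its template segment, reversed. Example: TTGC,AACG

Answer: GAAGTT,ATGGCA

Derivation:
Step 1: advance 2 -> fork_pos = 0 + 2 = 2. Next multiple of 6 is 6 (not reached); still 0 fragment(s).
Step 2: advance 5 -> fork_pos = 2 + 5 = 7. Reached multiple(s) of 6: 6 -> fragment 1 completed (1 total).
Step 3: advance 6 -> fork_pos = 7 + 6 = 13. Reached multiple(s) of 6: 12 -> fragment 2 completed (2 total).
Step 4: advance 4 -> fork_pos = 13 + 4 = 17. Next multiple of 6 is 18 (not reached); still 2 fragment(s).
Final fork_pos = 17, so 2 fragment(s) are complete. Build each: template segment -> complement -> reverse.
Fragment 1: template[0:6] = AACTTC -> complement TTGAAG -> reversed GAAGTT
Fragment 2: template[6:12] = TGCCAT -> complement ACGGTA -> reversed ATGGCA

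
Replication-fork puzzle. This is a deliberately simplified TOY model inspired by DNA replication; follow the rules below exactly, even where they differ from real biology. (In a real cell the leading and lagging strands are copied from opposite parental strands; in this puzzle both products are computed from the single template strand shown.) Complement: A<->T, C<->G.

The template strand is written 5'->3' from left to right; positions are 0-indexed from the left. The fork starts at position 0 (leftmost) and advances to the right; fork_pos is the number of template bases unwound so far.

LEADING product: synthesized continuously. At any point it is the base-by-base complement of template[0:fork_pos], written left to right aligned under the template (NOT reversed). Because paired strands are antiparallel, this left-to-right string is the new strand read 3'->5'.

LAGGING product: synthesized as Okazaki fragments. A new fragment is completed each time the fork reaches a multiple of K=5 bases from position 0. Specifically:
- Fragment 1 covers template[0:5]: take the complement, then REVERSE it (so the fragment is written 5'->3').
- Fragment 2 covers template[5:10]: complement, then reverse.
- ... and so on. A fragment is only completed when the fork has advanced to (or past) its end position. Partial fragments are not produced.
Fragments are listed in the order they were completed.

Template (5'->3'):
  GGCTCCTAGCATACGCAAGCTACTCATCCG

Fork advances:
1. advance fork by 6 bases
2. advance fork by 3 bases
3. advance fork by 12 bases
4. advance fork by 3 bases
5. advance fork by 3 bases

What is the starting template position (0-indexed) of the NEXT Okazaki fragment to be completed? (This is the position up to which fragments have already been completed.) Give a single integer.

Answer: 25

Derivation:
Step 1: advance 6 -> fork_pos = 0 + 6 = 6. Reached multiple(s) of 5: 5 -> fragment 1 completed (1 total).
Step 2: advance 3 -> fork_pos = 6 + 3 = 9. Next multiple of 5 is 10 (not reached); still 1 fragment(s).
Step 3: advance 12 -> fork_pos = 9 + 12 = 21. Reached multiple(s) of 5: 10, 15, 20 -> fragments 2-4 completed (4 total).
Step 4: advance 3 -> fork_pos = 21 + 3 = 24. Next multiple of 5 is 25 (not reached); still 4 fragment(s).
Step 5: advance 3 -> fork_pos = 24 + 3 = 27. Reached multiple(s) of 5: 25 -> fragment 5 completed (5 total).
5 fragment(s) completed, covering template[0:25] (5 x 5 = 25). The next fragment, fragment 6, covers template[25:30], so it starts at position 25.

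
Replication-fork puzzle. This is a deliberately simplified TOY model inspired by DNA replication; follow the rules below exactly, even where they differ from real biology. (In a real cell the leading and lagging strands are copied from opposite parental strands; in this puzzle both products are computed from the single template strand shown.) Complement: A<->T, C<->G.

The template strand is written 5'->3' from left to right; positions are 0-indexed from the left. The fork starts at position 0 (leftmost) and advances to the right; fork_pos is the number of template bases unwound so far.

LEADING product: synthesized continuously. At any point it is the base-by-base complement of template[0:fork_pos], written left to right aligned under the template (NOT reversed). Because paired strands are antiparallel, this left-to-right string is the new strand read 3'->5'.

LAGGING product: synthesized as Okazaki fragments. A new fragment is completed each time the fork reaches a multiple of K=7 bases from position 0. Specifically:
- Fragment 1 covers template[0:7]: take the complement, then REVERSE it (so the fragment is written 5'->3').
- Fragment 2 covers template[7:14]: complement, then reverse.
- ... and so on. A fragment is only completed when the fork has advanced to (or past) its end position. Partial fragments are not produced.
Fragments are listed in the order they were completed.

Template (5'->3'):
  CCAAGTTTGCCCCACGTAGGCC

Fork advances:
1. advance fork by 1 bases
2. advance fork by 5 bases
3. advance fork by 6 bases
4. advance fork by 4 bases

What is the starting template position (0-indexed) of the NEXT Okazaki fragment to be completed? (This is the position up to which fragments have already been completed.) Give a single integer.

Answer: 14

Derivation:
Step 1: advance 1 -> fork_pos = 0 + 1 = 1. Next multiple of 7 is 7 (not reached); still 0 fragment(s).
Step 2: advance 5 -> fork_pos = 1 + 5 = 6. Next multiple of 7 is 7 (not reached); still 0 fragment(s).
Step 3: advance 6 -> fork_pos = 6 + 6 = 12. Reached multiple(s) of 7: 7 -> fragment 1 completed (1 total).
Step 4: advance 4 -> fork_pos = 12 + 4 = 16. Reached multiple(s) of 7: 14 -> fragment 2 completed (2 total).
2 fragment(s) completed, covering template[0:14] (2 x 7 = 14). The next fragment, fragment 3, covers template[14:21], so it starts at position 14.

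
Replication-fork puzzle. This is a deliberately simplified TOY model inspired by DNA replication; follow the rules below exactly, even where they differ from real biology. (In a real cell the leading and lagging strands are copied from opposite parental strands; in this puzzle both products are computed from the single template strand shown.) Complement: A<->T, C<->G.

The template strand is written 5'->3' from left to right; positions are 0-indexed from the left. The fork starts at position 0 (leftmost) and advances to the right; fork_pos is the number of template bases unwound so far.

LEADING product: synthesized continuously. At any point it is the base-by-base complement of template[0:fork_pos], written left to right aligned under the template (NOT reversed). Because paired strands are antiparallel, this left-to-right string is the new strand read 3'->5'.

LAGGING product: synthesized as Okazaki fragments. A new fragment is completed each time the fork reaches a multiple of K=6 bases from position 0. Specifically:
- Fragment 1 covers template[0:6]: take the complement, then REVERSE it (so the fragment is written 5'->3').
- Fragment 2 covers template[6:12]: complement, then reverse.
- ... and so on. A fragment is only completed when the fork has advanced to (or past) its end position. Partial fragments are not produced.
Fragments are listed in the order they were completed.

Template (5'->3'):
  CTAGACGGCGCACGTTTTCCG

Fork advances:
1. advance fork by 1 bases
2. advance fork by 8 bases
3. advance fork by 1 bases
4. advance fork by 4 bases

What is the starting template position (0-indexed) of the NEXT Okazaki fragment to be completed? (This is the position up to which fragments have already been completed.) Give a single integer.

Answer: 12

Derivation:
Step 1: advance 1 -> fork_pos = 0 + 1 = 1. Next multiple of 6 is 6 (not reached); still 0 fragment(s).
Step 2: advance 8 -> fork_pos = 1 + 8 = 9. Reached multiple(s) of 6: 6 -> fragment 1 completed (1 total).
Step 3: advance 1 -> fork_pos = 9 + 1 = 10. Next multiple of 6 is 12 (not reached); still 1 fragment(s).
Step 4: advance 4 -> fork_pos = 10 + 4 = 14. Reached multiple(s) of 6: 12 -> fragment 2 completed (2 total).
2 fragment(s) completed, covering template[0:12] (2 x 6 = 12). The next fragment, fragment 3, covers template[12:18], so it starts at position 12.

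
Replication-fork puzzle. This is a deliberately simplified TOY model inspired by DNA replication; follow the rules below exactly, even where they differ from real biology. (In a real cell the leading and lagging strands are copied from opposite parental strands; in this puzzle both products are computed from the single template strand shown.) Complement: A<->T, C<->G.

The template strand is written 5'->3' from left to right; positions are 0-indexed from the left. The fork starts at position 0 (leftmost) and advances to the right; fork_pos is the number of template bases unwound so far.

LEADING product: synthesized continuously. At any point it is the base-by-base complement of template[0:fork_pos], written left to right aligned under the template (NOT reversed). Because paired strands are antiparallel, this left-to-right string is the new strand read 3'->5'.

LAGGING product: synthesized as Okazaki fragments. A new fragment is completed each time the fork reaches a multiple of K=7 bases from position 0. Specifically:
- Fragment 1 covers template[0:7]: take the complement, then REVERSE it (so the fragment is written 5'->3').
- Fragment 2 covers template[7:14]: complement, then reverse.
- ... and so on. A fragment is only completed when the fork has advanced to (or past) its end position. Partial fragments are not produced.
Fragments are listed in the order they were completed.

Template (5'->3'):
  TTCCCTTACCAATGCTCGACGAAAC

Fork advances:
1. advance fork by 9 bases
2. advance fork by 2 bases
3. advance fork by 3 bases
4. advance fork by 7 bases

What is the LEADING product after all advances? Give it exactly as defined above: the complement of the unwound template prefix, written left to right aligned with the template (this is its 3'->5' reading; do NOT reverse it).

Step 1: advance 9 -> fork_pos = 0 + 9 = 9.
Step 2: advance 2 -> fork_pos = 9 + 2 = 11.
Step 3: advance 3 -> fork_pos = 11 + 3 = 14.
Step 4: advance 7 -> fork_pos = 14 + 7 = 21.
Unwound prefix: template[0:21] = TTCCCTTACCAATGCTCGACG
Complement it base by base (A<->T, C<->G), keeping left-to-right order:
  [0:5] TTCCC -> AAGGG
  [5:10] TTACC -> AATGG
  [10:15] AATGC -> TTACG
  [15:20] TCGAC -> AGCTG
  [20:21] G -> C
Concatenate: AAGGGAATGGTTACGAGCTGC (length 21; written aligned with the template, i.e. 3'->5').

Answer: AAGGGAATGGTTACGAGCTGC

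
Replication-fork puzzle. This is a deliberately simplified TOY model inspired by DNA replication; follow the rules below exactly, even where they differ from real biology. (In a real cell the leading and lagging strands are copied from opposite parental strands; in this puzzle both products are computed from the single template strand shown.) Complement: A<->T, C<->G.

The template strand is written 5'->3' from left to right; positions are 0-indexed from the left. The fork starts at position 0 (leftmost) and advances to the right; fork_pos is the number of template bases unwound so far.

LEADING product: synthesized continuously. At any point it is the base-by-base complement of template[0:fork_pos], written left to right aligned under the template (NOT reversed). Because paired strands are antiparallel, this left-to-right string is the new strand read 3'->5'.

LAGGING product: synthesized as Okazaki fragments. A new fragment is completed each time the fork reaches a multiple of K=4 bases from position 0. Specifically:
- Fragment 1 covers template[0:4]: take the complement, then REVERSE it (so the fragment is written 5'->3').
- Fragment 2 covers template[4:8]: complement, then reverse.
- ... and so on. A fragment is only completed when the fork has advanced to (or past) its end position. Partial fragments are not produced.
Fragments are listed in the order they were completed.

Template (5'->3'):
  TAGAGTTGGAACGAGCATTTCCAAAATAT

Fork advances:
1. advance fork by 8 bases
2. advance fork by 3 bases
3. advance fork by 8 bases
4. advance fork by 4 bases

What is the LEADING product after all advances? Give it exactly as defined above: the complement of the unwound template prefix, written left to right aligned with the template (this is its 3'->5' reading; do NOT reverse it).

Answer: ATCTCAACCTTGCTCGTAAAGGT

Derivation:
Step 1: advance 8 -> fork_pos = 0 + 8 = 8.
Step 2: advance 3 -> fork_pos = 8 + 3 = 11.
Step 3: advance 8 -> fork_pos = 11 + 8 = 19.
Step 4: advance 4 -> fork_pos = 19 + 4 = 23.
Unwound prefix: template[0:23] = TAGAGTTGGAACGAGCATTTCCA
Complement it base by base (A<->T, C<->G), keeping left-to-right order:
  [0:5] TAGAG -> ATCTC
  [5:10] TTGGA -> AACCT
  [10:15] ACGAG -> TGCTC
  [15:20] CATTT -> GTAAA
  [20:23] CCA -> GGT
Concatenate: ATCTCAACCTTGCTCGTAAAGGT (length 23; written aligned with the template, i.e. 3'->5').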